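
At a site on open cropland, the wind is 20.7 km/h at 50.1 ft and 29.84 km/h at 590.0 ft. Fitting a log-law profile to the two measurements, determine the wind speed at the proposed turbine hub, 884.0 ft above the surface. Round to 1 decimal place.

31.3 km/h

Log law: V ∝ ln(z/z₀). From the pair, with r = V₁/V₂ = 0.69370,
ln z₀ = (ln z₁ − r·ln z₂)/(1 − r) = (3.9140 − 0.69370×6.3801)/0.30630 = -1.6711 → z₀ = 0.1880 ft
V₃ = V₁ · ln(z₃/z₀)/ln(z₁/z₀) = 20.7 × 8.4556/5.5852 = 31.3386 km/h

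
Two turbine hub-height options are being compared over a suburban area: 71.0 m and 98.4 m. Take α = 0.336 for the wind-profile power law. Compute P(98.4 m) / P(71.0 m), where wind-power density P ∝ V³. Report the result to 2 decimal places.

Speed ratio: V_B/V_A = (z_B/z_A)^α = (98.4/71.0)^0.336 = (1.3859)^0.336 = 1.11590
Power-density ratio: P_B/P_A = (V_B/V_A)³ = (1.11590)³ = 1.38954

1.39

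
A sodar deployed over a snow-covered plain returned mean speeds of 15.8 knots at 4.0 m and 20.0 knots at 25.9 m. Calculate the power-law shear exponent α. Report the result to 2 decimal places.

Power law: V₂/V₁ = (z₂/z₁)^α ⇒ α = ln(V₂/V₁) / ln(z₂/z₁)
α = ln(20.0/15.8) / ln(25.9/4.0) = ln(1.2658) / ln(6.4750)
  = 0.23572 / 1.86795 = 0.12619

α ≈ 0.13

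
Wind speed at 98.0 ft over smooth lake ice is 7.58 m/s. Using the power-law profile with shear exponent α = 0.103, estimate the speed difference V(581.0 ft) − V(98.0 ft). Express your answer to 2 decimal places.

Power law: V₂ = V₁ · (z₂/z₁)^α = 7.58 × (5.9286)^0.103 = 9.1051 m/s
ΔV = 9.1051 − 7.58 = 1.5251 m/s

1.53 m/s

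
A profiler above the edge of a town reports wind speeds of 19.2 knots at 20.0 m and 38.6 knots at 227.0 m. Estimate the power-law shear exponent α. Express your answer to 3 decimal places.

α ≈ 0.287

Power law: V₂/V₁ = (z₂/z₁)^α ⇒ α = ln(V₂/V₁) / ln(z₂/z₁)
α = ln(38.6/19.2) / ln(227.0/20.0) = ln(2.0104) / ln(11.3500)
  = 0.69834 / 2.42922 = 0.28748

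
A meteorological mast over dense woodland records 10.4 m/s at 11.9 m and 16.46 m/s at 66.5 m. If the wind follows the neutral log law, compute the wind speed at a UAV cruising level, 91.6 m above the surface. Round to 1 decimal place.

Log law: V ∝ ln(z/z₀). From the pair, with r = V₁/V₂ = 0.63183,
ln z₀ = (ln z₁ − r·ln z₂)/(1 − r) = (2.4765 − 0.63183×4.1972)/0.36817 = -0.4764 → z₀ = 0.6210 m
V₃ = V₁ · ln(z₃/z₀)/ln(z₁/z₀) = 10.4 × 4.9938/2.9530 = 17.5878 m/s

17.6 m/s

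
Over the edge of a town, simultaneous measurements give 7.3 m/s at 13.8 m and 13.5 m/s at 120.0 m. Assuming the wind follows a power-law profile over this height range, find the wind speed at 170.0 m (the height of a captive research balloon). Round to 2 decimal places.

14.91 m/s

First find α: α = ln(V₂/V₁)/ln(z₂/z₁) = ln(13.5/7.3)/ln(120.0/13.8) = 0.61482/2.16282 = 0.2843
Extrapolate from 120.0 m to 170.0 m: V₃ = 13.5 × (170.0/120.0)^0.2843 = 13.5 × 1.1041 = 14.9051 m/s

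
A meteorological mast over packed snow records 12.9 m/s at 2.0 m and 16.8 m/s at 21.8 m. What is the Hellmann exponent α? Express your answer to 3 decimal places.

Power law: V₂/V₁ = (z₂/z₁)^α ⇒ α = ln(V₂/V₁) / ln(z₂/z₁)
α = ln(16.8/12.9) / ln(21.8/2.0) = ln(1.3023) / ln(10.9000)
  = 0.26415 / 2.38876 = 0.11058

α ≈ 0.111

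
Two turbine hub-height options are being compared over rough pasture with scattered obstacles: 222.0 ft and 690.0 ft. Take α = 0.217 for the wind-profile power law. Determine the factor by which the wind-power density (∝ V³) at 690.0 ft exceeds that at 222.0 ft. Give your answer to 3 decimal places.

2.092

Speed ratio: V_B/V_A = (z_B/z_A)^α = (690.0/222.0)^0.217 = (3.1081)^0.217 = 1.27900
Power-density ratio: P_B/P_A = (V_B/V_A)³ = (1.27900)³ = 2.09226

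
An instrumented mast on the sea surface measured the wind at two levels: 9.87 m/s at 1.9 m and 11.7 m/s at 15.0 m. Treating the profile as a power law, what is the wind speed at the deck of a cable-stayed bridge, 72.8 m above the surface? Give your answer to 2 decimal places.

First find α: α = ln(V₂/V₁)/ln(z₂/z₁) = ln(11.7/9.87)/ln(15.0/1.9) = 0.17009/2.06620 = 0.0823
Extrapolate from 15.0 m to 72.8 m: V₃ = 11.7 × (72.8/15.0)^0.0823 = 11.7 × 1.1389 = 13.3248 m/s

13.32 m/s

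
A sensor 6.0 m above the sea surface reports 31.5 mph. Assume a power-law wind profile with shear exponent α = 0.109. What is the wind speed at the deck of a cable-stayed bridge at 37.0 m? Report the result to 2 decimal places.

38.41 mph

Power-law profile: V₂ = V₁ · (z₂/z₁)^α
V₂ = 31.5 × (37.0/6.0)^0.109 = 31.5 × (6.1667)^0.109
    = 31.5 × 1.2193 = 38.4084 mph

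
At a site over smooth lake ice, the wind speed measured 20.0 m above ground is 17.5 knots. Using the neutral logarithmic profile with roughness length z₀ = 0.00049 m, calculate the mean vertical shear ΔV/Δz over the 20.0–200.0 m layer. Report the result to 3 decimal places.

0.021 knots/m

Log law: V₂ = V₁ · ln(z₂/z₀)/ln(z₁/z₀) = 17.5 × 12.9194/10.6168 = 21.2954 knots
ΔV/Δz = (21.2954 − 17.5)/(200.0 − 20.0) = 3.7954/180.0000 = 0.02109 knots/m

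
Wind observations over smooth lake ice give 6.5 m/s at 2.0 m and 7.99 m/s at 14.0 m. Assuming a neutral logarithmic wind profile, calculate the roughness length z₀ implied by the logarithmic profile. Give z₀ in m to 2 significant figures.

z₀ ≈ 0.00041 m

Log law: V(z) ∝ ln(z/z₀). With r = V₁/V₂ = 6.5/7.99 = 0.81352,
r · ln(z₂/z₀) = ln(z₁/z₀) ⇒ ln z₀ = (ln z₁ − r·ln z₂)/(1 − r)
ln z₀ = (0.69315 − 0.81352×2.63906) / 0.18648 = -7.7957
z₀ = exp(-7.7957) = 0.0004115 m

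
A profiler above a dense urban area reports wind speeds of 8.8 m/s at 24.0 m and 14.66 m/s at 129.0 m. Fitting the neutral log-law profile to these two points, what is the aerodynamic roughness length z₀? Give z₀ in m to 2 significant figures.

Log law: V(z) ∝ ln(z/z₀). With r = V₁/V₂ = 8.8/14.66 = 0.60027,
r · ln(z₂/z₀) = ln(z₁/z₀) ⇒ ln z₀ = (ln z₁ − r·ln z₂)/(1 − r)
ln z₀ = (3.17805 − 0.60027×4.85981) / 0.39973 = 0.6525
z₀ = exp(0.6525) = 1.920 m

z₀ ≈ 1.9 m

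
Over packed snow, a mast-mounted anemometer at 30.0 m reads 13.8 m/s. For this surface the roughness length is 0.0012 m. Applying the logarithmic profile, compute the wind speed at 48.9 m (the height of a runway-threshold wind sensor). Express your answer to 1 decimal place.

Log law: V(z) ∝ ln(z/z₀), so V₂/V₁ = ln(z₂/z₀) / ln(z₁/z₀).
ln(48.9/0.0012) = 10.6152, ln(30.0/0.0012) = 10.1266
V₂ = 13.8 × 10.6152/10.1266 = 13.8 × 1.0482 = 14.4658 m/s

14.5 m/s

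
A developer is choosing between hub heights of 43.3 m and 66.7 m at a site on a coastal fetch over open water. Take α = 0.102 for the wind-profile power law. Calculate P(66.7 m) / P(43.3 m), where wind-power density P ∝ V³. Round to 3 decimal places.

1.141

Speed ratio: V_B/V_A = (z_B/z_A)^α = (66.7/43.3)^0.102 = (1.5404)^0.102 = 1.04505
Power-density ratio: P_B/P_A = (V_B/V_A)³ = (1.04505)³ = 1.14135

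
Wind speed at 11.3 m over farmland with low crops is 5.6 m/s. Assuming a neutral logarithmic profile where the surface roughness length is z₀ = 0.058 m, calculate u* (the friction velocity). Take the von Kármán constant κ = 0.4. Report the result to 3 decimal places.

u* ≈ 0.425 m/s

Log law: V(z) = (u*/κ) · ln(z/z₀) ⇒ u* = κ · V / ln(z/z₀)
u* = 0.4 × 5.6 / ln(11.3/0.058) = 0.4 × 5.6 / 5.2721
   = 2.2400 / 5.2721 = 0.4249 m/s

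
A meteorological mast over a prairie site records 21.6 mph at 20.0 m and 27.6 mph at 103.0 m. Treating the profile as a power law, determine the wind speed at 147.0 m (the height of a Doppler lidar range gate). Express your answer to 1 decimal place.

29.1 mph

First find α: α = ln(V₂/V₁)/ln(z₂/z₁) = ln(27.6/21.6)/ln(103.0/20.0) = 0.24512/1.63900 = 0.1496
Extrapolate from 103.0 m to 147.0 m: V₃ = 27.6 × (147.0/103.0)^0.1496 = 27.6 × 1.0546 = 29.1080 mph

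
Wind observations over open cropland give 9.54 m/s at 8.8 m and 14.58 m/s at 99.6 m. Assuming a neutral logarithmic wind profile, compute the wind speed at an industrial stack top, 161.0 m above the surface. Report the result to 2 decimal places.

Log law: V ∝ ln(z/z₀). From the pair, with r = V₁/V₂ = 0.65432,
ln z₀ = (ln z₁ − r·ln z₂)/(1 − r) = (2.1748 − 0.65432×4.6012)/0.34568 = -2.4181 → z₀ = 0.08909 m
V₃ = V₁ · ln(z₃/z₀)/ln(z₁/z₀) = 9.54 × 7.4995/4.5928 = 15.5775 m/s

15.58 m/s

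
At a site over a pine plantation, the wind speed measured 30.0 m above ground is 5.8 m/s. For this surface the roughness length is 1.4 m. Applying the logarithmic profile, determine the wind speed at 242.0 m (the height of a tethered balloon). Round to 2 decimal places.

9.75 m/s

Log law: V(z) ∝ ln(z/z₀), so V₂/V₁ = ln(z₂/z₀) / ln(z₁/z₀).
ln(242.0/1.4) = 5.1525, ln(30.0/1.4) = 3.0647
V₂ = 5.8 × 5.1525/3.0647 = 5.8 × 1.6812 = 9.7511 m/s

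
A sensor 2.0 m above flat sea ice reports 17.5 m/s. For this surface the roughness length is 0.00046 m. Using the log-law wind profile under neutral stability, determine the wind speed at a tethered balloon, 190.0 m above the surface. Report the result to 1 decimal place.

27.0 m/s

Log law: V(z) ∝ ln(z/z₀), so V₂/V₁ = ln(z₂/z₀) / ln(z₁/z₀).
ln(190.0/0.00046) = 12.9313, ln(2.0/0.00046) = 8.3774
V₂ = 17.5 × 12.9313/8.3774 = 17.5 × 1.5436 = 27.0128 m/s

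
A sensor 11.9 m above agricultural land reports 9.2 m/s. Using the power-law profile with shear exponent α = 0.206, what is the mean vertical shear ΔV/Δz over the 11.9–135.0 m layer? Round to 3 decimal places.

0.049 m/s/m

Power law: V₂ = V₁ · (z₂/z₁)^α = 9.2 × (11.3445)^0.206 = 15.1731 m/s
ΔV/Δz = (15.1731 − 9.2)/(135.0 − 11.9) = 5.9731/123.1000 = 0.04852 m/s/m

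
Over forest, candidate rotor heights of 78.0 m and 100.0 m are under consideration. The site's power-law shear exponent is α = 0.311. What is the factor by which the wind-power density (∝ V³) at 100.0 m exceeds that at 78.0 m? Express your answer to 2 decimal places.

Speed ratio: V_B/V_A = (z_B/z_A)^α = (100.0/78.0)^0.311 = (1.2821)^0.311 = 1.08034
Power-density ratio: P_B/P_A = (V_B/V_A)³ = (1.08034)³ = 1.26089

1.26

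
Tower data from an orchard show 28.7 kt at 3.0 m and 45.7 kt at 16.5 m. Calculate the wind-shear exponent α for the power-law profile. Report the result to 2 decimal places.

α ≈ 0.27

Power law: V₂/V₁ = (z₂/z₁)^α ⇒ α = ln(V₂/V₁) / ln(z₂/z₁)
α = ln(45.7/28.7) / ln(16.5/3.0) = ln(1.5923) / ln(5.5000)
  = 0.46520 / 1.70475 = 0.27289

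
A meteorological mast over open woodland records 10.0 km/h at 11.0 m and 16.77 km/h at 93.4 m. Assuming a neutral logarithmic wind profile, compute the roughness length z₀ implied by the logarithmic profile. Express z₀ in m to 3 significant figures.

z₀ ≈ 0.467 m

Log law: V(z) ∝ ln(z/z₀). With r = V₁/V₂ = 10.0/16.77 = 0.59630,
r · ln(z₂/z₀) = ln(z₁/z₀) ⇒ ln z₀ = (ln z₁ − r·ln z₂)/(1 − r)
ln z₀ = (2.39790 − 0.59630×4.53689) / 0.40370 = -0.7616
z₀ = exp(-0.7616) = 0.4669 m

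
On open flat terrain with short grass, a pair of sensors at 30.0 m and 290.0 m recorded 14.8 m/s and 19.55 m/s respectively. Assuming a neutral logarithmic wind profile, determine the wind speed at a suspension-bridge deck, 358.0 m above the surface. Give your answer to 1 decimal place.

Log law: V ∝ ln(z/z₀). From the pair, with r = V₁/V₂ = 0.75703,
ln z₀ = (ln z₁ − r·ln z₂)/(1 − r) = (3.4012 − 0.75703×5.6699)/0.24297 = -3.6675 → z₀ = 0.02554 m
V₃ = V₁ · ln(z₃/z₀)/ln(z₁/z₀) = 14.8 × 9.5481/7.0687 = 19.9910 m/s

20.0 m/s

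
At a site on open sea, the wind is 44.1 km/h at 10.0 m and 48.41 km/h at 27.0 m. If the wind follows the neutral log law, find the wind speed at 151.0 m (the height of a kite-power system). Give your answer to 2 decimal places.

55.88 km/h

Log law: V ∝ ln(z/z₀). From the pair, with r = V₁/V₂ = 0.91097,
ln z₀ = (ln z₁ − r·ln z₂)/(1 − r) = (2.3026 − 0.91097×3.2958)/0.08903 = -7.8604 → z₀ = 0.0003857 m
V₃ = V₁ · ln(z₃/z₀)/ln(z₁/z₀) = 44.1 × 12.8777/10.1630 = 55.8798 km/h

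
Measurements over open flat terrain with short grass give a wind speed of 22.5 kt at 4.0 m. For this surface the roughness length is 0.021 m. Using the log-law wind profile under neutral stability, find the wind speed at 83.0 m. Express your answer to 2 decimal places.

35.50 kt

Log law: V(z) ∝ ln(z/z₀), so V₂/V₁ = ln(z₂/z₀) / ln(z₁/z₀).
ln(83.0/0.021) = 8.2821, ln(4.0/0.021) = 5.2495
V₂ = 22.5 × 8.2821/5.2495 = 22.5 × 1.5777 = 35.4978 kt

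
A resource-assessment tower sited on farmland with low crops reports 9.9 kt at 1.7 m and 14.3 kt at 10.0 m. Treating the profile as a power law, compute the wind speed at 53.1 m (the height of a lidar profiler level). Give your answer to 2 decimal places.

First find α: α = ln(V₂/V₁)/ln(z₂/z₁) = ln(14.3/9.9)/ln(10.0/1.7) = 0.36772/1.77196 = 0.2075
Extrapolate from 10.0 m to 53.1 m: V₃ = 14.3 × (53.1/10.0)^0.2075 = 14.3 × 1.4141 = 20.2214 kt

20.22 kt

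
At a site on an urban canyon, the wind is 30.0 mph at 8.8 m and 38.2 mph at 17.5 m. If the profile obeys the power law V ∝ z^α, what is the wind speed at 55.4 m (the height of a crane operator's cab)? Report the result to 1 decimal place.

57.3 mph

First find α: α = ln(V₂/V₁)/ln(z₂/z₁) = ln(38.2/30.0)/ln(17.5/8.8) = 0.24164/0.68745 = 0.3515
Extrapolate from 17.5 m to 55.4 m: V₃ = 38.2 × (55.4/17.5)^0.3515 = 38.2 × 1.4994 = 57.2768 mph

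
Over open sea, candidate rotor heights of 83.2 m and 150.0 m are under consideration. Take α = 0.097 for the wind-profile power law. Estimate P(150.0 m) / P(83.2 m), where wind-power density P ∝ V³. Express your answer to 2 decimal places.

Speed ratio: V_B/V_A = (z_B/z_A)^α = (150.0/83.2)^0.097 = (1.8029)^0.097 = 1.05884
Power-density ratio: P_B/P_A = (V_B/V_A)³ = (1.05884)³ = 1.18710

1.19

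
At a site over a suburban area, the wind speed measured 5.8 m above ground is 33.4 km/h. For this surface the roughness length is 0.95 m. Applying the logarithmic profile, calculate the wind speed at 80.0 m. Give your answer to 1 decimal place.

Log law: V(z) ∝ ln(z/z₀), so V₂/V₁ = ln(z₂/z₀) / ln(z₁/z₀).
ln(80.0/0.95) = 4.4333, ln(5.8/0.95) = 1.8092
V₂ = 33.4 × 4.4333/1.8092 = 33.4 × 2.4505 = 81.8466 km/h

81.8 km/h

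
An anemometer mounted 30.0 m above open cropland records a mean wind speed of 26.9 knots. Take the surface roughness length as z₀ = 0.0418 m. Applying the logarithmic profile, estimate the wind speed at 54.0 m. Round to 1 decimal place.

29.3 knots

Log law: V(z) ∝ ln(z/z₀), so V₂/V₁ = ln(z₂/z₀) / ln(z₁/z₀).
ln(54.0/0.0418) = 7.1638, ln(30.0/0.0418) = 6.5761
V₂ = 26.9 × 7.1638/6.5761 = 26.9 × 1.0894 = 29.3044 knots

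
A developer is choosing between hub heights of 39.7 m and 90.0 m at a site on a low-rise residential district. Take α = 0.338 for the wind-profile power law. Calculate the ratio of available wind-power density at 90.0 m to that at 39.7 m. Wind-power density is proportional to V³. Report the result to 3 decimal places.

Speed ratio: V_B/V_A = (z_B/z_A)^α = (90.0/39.7)^0.338 = (2.2670)^0.338 = 1.31869
Power-density ratio: P_B/P_A = (V_B/V_A)³ = (1.31869)³ = 2.29313

2.293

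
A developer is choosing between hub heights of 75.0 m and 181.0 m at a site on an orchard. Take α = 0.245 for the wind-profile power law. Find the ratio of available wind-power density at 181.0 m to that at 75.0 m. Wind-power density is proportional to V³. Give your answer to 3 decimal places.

Speed ratio: V_B/V_A = (z_B/z_A)^α = (181.0/75.0)^0.245 = (2.4133)^0.245 = 1.24091
Power-density ratio: P_B/P_A = (V_B/V_A)³ = (1.24091)³ = 1.91084

1.911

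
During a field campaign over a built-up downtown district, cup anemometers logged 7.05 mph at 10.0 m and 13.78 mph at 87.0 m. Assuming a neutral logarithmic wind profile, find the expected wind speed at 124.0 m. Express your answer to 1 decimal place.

14.9 mph

Log law: V ∝ ln(z/z₀). From the pair, with r = V₁/V₂ = 0.51161,
ln z₀ = (ln z₁ − r·ln z₂)/(1 − r) = (2.3026 − 0.51161×4.4659)/0.48839 = 0.0364 → z₀ = 1.037 m
V₃ = V₁ · ln(z₃/z₀)/ln(z₁/z₀) = 7.05 × 4.7839/2.2662 = 14.8824 mph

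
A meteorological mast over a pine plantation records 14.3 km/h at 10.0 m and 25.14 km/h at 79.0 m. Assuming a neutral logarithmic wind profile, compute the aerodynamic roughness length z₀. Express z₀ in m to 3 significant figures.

Log law: V(z) ∝ ln(z/z₀). With r = V₁/V₂ = 14.3/25.14 = 0.56881,
r · ln(z₂/z₀) = ln(z₁/z₀) ⇒ ln z₀ = (ln z₁ − r·ln z₂)/(1 − r)
ln z₀ = (2.30259 − 0.56881×4.36945) / 0.43119 = -0.4240
z₀ = exp(-0.4240) = 0.6544 m

z₀ ≈ 0.654 m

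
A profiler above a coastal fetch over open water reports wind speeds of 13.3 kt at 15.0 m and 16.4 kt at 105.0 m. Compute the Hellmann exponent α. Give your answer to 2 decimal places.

α ≈ 0.11

Power law: V₂/V₁ = (z₂/z₁)^α ⇒ α = ln(V₂/V₁) / ln(z₂/z₁)
α = ln(16.4/13.3) / ln(105.0/15.0) = ln(1.2331) / ln(7.0000)
  = 0.20952 / 1.94591 = 0.10767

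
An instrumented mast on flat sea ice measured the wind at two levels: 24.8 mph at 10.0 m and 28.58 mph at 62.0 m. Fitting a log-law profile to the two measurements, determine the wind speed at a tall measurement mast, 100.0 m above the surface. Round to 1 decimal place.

Log law: V ∝ ln(z/z₀). From the pair, with r = V₁/V₂ = 0.86774,
ln z₀ = (ln z₁ − r·ln z₂)/(1 − r) = (2.3026 − 0.86774×4.1271)/0.13226 = -9.6680 → z₀ = 0.00006328 m
V₃ = V₁ · ln(z₃/z₀)/ln(z₁/z₀) = 24.8 × 14.2732/11.9706 = 29.5704 mph

29.6 mph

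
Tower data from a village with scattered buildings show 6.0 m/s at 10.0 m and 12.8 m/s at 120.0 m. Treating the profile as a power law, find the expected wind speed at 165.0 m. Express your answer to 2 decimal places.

First find α: α = ln(V₂/V₁)/ln(z₂/z₁) = ln(12.8/6.0)/ln(120.0/10.0) = 0.75769/2.48491 = 0.3049
Extrapolate from 120.0 m to 165.0 m: V₃ = 12.8 × (165.0/120.0)^0.3049 = 12.8 × 1.1020 = 14.1052 m/s

14.11 m/s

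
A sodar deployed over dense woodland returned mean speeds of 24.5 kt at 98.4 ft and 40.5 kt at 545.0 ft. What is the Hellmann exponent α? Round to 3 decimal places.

Power law: V₂/V₁ = (z₂/z₁)^α ⇒ α = ln(V₂/V₁) / ln(z₂/z₁)
α = ln(40.5/24.5) / ln(545.0/98.4) = ln(1.6531) / ln(5.5386)
  = 0.50263 / 1.71174 = 0.29364

α ≈ 0.294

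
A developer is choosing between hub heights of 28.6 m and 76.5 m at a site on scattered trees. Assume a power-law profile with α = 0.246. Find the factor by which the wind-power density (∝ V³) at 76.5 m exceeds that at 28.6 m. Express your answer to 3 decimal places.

2.067

Speed ratio: V_B/V_A = (z_B/z_A)^α = (76.5/28.6)^0.246 = (2.6748)^0.246 = 1.27384
Power-density ratio: P_B/P_A = (V_B/V_A)³ = (1.27384)³ = 2.06702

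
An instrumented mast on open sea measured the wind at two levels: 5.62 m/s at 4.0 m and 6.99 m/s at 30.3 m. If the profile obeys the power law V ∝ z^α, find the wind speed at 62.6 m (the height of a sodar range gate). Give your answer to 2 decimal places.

First find α: α = ln(V₂/V₁)/ln(z₂/z₁) = ln(6.99/5.62)/ln(30.3/4.0) = 0.21815/2.02485 = 0.1077
Extrapolate from 30.3 m to 62.6 m: V₃ = 6.99 × (62.6/30.3)^0.1077 = 6.99 × 1.0813 = 7.5584 m/s

7.56 m/s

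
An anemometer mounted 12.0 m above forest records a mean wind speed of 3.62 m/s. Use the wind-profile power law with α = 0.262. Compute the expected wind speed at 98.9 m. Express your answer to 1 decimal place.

Power-law profile: V₂ = V₁ · (z₂/z₁)^α
V₂ = 3.62 × (98.9/12.0)^0.262 = 3.62 × (8.2417)^0.262
    = 3.62 × 1.7378 = 6.2908 m/s

6.3 m/s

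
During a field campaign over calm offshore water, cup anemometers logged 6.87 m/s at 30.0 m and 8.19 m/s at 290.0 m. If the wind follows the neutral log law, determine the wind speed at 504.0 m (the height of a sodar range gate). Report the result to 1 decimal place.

Log law: V ∝ ln(z/z₀). From the pair, with r = V₁/V₂ = 0.83883,
ln z₀ = (ln z₁ − r·ln z₂)/(1 − r) = (3.4012 − 0.83883×5.6699)/0.16117 = -8.4063 → z₀ = 0.0002235 m
V₃ = V₁ · ln(z₃/z₀)/ln(z₁/z₀) = 6.87 × 14.6288/11.8075 = 8.5116 m/s

8.5 m/s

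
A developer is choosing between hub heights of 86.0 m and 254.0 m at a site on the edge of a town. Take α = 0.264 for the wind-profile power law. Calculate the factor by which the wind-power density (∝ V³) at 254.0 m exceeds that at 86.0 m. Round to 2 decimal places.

Speed ratio: V_B/V_A = (z_B/z_A)^α = (254.0/86.0)^0.264 = (2.9535)^0.264 = 1.33097
Power-density ratio: P_B/P_A = (V_B/V_A)³ = (1.33097)³ = 2.35779

2.36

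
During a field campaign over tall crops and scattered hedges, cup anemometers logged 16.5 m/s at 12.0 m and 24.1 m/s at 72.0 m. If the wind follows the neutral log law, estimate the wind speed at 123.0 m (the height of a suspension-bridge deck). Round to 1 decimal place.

26.4 m/s

Log law: V ∝ ln(z/z₀). From the pair, with r = V₁/V₂ = 0.68465,
ln z₀ = (ln z₁ − r·ln z₂)/(1 − r) = (2.4849 − 0.68465×4.2767)/0.31535 = -1.4051 → z₀ = 0.2453 m
V₃ = V₁ · ln(z₃/z₀)/ln(z₁/z₀) = 16.5 × 6.2173/3.8900 = 26.3715 m/s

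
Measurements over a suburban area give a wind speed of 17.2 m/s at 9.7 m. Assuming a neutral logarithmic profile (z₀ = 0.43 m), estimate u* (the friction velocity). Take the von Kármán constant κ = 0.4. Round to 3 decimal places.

Log law: V(z) = (u*/κ) · ln(z/z₀) ⇒ u* = κ · V / ln(z/z₀)
u* = 0.4 × 17.2 / ln(9.7/0.43) = 0.4 × 17.2 / 3.1161
   = 6.8800 / 3.1161 = 2.2079 m/s

u* ≈ 2.208 m/s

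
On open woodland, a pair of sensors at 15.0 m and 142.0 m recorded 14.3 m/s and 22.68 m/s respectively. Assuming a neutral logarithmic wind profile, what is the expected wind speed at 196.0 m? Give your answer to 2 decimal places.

Log law: V ∝ ln(z/z₀). From the pair, with r = V₁/V₂ = 0.63051,
ln z₀ = (ln z₁ − r·ln z₂)/(1 − r) = (2.7081 − 0.63051×4.9558)/0.36949 = -1.1277 → z₀ = 0.3238 m
V₃ = V₁ · ln(z₃/z₀)/ln(z₁/z₀) = 14.3 × 6.4058/3.8357 = 23.8815 m/s

23.88 m/s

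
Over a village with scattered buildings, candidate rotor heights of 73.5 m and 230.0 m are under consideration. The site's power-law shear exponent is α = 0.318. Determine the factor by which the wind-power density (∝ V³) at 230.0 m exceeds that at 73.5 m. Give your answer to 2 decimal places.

Speed ratio: V_B/V_A = (z_B/z_A)^α = (230.0/73.5)^0.318 = (3.1293)^0.318 = 1.43731
Power-density ratio: P_B/P_A = (V_B/V_A)³ = (1.43731)³ = 2.96927

2.97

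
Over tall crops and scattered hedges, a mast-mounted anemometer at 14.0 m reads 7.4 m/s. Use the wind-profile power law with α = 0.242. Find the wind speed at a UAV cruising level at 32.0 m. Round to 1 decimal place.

9.0 m/s

Power-law profile: V₂ = V₁ · (z₂/z₁)^α
V₂ = 7.4 × (32.0/14.0)^0.242 = 7.4 × (2.2857)^0.242
    = 7.4 × 1.2215 = 9.0389 m/s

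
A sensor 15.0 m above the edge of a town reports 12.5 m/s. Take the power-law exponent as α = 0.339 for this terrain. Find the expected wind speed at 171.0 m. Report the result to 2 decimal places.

28.52 m/s

Power-law profile: V₂ = V₁ · (z₂/z₁)^α
V₂ = 12.5 × (171.0/15.0)^0.339 = 12.5 × (11.4000)^0.339
    = 12.5 × 2.2819 = 28.5234 m/s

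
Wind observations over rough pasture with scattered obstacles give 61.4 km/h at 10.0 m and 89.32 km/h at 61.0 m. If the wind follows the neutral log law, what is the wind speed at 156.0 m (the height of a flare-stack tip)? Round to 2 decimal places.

103.82 km/h

Log law: V ∝ ln(z/z₀). From the pair, with r = V₁/V₂ = 0.68742,
ln z₀ = (ln z₁ − r·ln z₂)/(1 − r) = (2.3026 − 0.68742×4.1109)/0.31258 = -1.6741 → z₀ = 0.1875 m
V₃ = V₁ · ln(z₃/z₀)/ln(z₁/z₀) = 61.4 × 6.7240/3.9767 = 103.8179 km/h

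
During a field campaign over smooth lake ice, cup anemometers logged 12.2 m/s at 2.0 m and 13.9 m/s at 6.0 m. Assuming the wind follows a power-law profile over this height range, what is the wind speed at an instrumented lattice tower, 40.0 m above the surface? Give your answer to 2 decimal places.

First find α: α = ln(V₂/V₁)/ln(z₂/z₁) = ln(13.9/12.2)/ln(6.0/2.0) = 0.13045/1.09861 = 0.1187
Extrapolate from 6.0 m to 40.0 m: V₃ = 13.9 × (40.0/6.0)^0.1187 = 13.9 × 1.2527 = 17.4120 m/s

17.41 m/s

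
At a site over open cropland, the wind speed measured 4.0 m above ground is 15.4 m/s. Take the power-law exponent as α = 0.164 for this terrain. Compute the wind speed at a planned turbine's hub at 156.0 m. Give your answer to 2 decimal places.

28.08 m/s

Power-law profile: V₂ = V₁ · (z₂/z₁)^α
V₂ = 15.4 × (156.0/4.0)^0.164 = 15.4 × (39.0000)^0.164
    = 15.4 × 1.8236 = 28.0838 m/s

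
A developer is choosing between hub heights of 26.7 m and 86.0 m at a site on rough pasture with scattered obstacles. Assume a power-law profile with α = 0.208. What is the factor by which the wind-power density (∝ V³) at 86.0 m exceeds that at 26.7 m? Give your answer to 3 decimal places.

2.075

Speed ratio: V_B/V_A = (z_B/z_A)^α = (86.0/26.7)^0.208 = (3.2210)^0.208 = 1.27544
Power-density ratio: P_B/P_A = (V_B/V_A)³ = (1.27544)³ = 2.07484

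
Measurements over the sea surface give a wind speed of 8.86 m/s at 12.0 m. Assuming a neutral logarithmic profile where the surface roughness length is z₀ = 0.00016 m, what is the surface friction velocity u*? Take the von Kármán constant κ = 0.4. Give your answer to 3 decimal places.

Log law: V(z) = (u*/κ) · ln(z/z₀) ⇒ u* = κ · V / ln(z/z₀)
u* = 0.4 × 8.86 / ln(12.0/0.00016) = 0.4 × 8.86 / 11.2252
   = 3.5440 / 11.2252 = 0.3157 m/s

u* ≈ 0.316 m/s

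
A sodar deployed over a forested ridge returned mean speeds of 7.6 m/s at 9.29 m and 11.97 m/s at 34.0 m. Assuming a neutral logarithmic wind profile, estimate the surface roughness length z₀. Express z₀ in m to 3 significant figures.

z₀ ≈ 0.973 m

Log law: V(z) ∝ ln(z/z₀). With r = V₁/V₂ = 7.6/11.97 = 0.63492,
r · ln(z₂/z₀) = ln(z₁/z₀) ⇒ ln z₀ = (ln z₁ − r·ln z₂)/(1 − r)
ln z₀ = (2.22894 − 0.63492×3.52636) / 0.36508 = -0.0274
z₀ = exp(-0.0274) = 0.9729 m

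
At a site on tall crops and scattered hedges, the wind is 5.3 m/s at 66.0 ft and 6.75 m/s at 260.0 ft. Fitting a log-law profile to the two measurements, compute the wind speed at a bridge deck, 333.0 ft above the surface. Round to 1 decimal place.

7.0 m/s

Log law: V ∝ ln(z/z₀). From the pair, with r = V₁/V₂ = 0.78519,
ln z₀ = (ln z₁ − r·ln z₂)/(1 − r) = (4.1897 − 0.78519×5.5607)/0.21481 = -0.8217 → z₀ = 0.4397 ft
V₃ = V₁ · ln(z₃/z₀)/ln(z₁/z₀) = 5.3 × 6.6298/5.0113 = 7.0117 m/s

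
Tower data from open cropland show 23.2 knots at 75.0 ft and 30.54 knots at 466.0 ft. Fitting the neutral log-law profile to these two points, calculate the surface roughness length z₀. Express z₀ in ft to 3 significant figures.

Log law: V(z) ∝ ln(z/z₀). With r = V₁/V₂ = 23.2/30.54 = 0.75966,
r · ln(z₂/z₀) = ln(z₁/z₀) ⇒ ln z₀ = (ln z₁ − r·ln z₂)/(1 − r)
ln z₀ = (4.31749 − 0.75966×6.14419) / 0.24034 = -1.4563
z₀ = exp(-1.4563) = 0.2331 ft

z₀ ≈ 0.233 ft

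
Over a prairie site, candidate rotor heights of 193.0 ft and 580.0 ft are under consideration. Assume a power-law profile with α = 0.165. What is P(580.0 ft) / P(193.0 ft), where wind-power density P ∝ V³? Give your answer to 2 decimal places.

Speed ratio: V_B/V_A = (z_B/z_A)^α = (580.0/193.0)^0.165 = (3.0052)^0.165 = 1.19908
Power-density ratio: P_B/P_A = (V_B/V_A)³ = (1.19908)³ = 1.72403

1.72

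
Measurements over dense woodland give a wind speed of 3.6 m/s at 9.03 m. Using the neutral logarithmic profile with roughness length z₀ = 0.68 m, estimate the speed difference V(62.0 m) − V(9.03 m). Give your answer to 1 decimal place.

2.7 m/s

Log law: V₂ = V₁ · ln(z₂/z₀)/ln(z₁/z₀) = 3.6 × 4.5128/2.5862 = 6.2818 m/s
ΔV = 6.2818 − 3.6 = 2.6818 m/s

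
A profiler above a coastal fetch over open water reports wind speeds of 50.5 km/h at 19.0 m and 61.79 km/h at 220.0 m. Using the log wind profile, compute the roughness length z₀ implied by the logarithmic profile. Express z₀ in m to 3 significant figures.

z₀ ≈ 0.000332 m

Log law: V(z) ∝ ln(z/z₀). With r = V₁/V₂ = 50.5/61.79 = 0.81728,
r · ln(z₂/z₀) = ln(z₁/z₀) ⇒ ln z₀ = (ln z₁ − r·ln z₂)/(1 − r)
ln z₀ = (2.94444 − 0.81728×5.39363) / 0.18272 = -8.0107
z₀ = exp(-8.0107) = 0.0003319 m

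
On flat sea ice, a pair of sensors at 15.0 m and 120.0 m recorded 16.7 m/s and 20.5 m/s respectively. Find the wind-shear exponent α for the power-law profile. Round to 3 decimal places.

Power law: V₂/V₁ = (z₂/z₁)^α ⇒ α = ln(V₂/V₁) / ln(z₂/z₁)
α = ln(20.5/16.7) / ln(120.0/15.0) = ln(1.2275) / ln(8.0000)
  = 0.20502 / 2.07944 = 0.09859

α ≈ 0.099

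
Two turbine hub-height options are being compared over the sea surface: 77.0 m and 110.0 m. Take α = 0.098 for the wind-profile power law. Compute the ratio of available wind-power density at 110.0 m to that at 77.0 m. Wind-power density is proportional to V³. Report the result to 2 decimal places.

Speed ratio: V_B/V_A = (z_B/z_A)^α = (110.0/77.0)^0.098 = (1.4286)^0.098 = 1.03557
Power-density ratio: P_B/P_A = (V_B/V_A)³ = (1.03557)³ = 1.11056

1.11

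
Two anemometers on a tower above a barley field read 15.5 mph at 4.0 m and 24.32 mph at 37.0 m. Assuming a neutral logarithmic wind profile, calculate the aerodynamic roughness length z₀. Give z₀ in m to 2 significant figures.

z₀ ≈ 0.080 m

Log law: V(z) ∝ ln(z/z₀). With r = V₁/V₂ = 15.5/24.32 = 0.63734,
r · ln(z₂/z₀) = ln(z₁/z₀) ⇒ ln z₀ = (ln z₁ − r·ln z₂)/(1 − r)
ln z₀ = (1.38629 − 0.63734×3.61092) / 0.36266 = -2.5232
z₀ = exp(-2.5232) = 0.08020 m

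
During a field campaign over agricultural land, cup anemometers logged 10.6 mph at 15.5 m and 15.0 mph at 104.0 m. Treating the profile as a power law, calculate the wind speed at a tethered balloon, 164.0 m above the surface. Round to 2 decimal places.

16.30 mph

First find α: α = ln(V₂/V₁)/ln(z₂/z₁) = ln(15.0/10.6)/ln(104.0/15.5) = 0.34720/1.90355 = 0.1824
Extrapolate from 104.0 m to 164.0 m: V₃ = 15.0 × (164.0/104.0)^0.1824 = 15.0 × 1.0866 = 16.2994 mph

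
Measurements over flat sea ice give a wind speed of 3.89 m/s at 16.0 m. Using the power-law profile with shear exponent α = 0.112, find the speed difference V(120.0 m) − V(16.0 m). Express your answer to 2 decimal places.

Power law: V₂ = V₁ · (z₂/z₁)^α = 3.89 × (7.5000)^0.112 = 4.8748 m/s
ΔV = 4.8748 − 3.89 = 0.9848 m/s

0.98 m/s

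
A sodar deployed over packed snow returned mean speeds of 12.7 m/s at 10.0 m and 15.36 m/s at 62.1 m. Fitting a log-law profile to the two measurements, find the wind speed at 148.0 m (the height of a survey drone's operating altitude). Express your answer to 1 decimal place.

Log law: V ∝ ln(z/z₀). From the pair, with r = V₁/V₂ = 0.82682,
ln z₀ = (ln z₁ − r·ln z₂)/(1 − r) = (2.3026 − 0.82682×4.1287)/0.17318 = -6.4163 → z₀ = 0.001635 m
V₃ = V₁ · ln(z₃/z₀)/ln(z₁/z₀) = 12.7 × 11.4135/8.7189 = 16.6250 m/s

16.6 m/s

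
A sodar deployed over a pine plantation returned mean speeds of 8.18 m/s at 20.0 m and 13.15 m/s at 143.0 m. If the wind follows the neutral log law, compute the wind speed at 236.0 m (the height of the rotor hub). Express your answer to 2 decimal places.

Log law: V ∝ ln(z/z₀). From the pair, with r = V₁/V₂ = 0.62205,
ln z₀ = (ln z₁ − r·ln z₂)/(1 − r) = (2.9957 − 0.62205×4.9628)/0.37795 = -0.2419 → z₀ = 0.7851 m
V₃ = V₁ · ln(z₃/z₀)/ln(z₁/z₀) = 8.18 × 5.7057/3.2376 = 14.4158 m/s

14.42 m/s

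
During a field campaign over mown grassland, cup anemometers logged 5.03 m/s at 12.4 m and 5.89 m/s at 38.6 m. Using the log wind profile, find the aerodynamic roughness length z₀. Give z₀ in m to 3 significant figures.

z₀ ≈ 0.0162 m

Log law: V(z) ∝ ln(z/z₀). With r = V₁/V₂ = 5.03/5.89 = 0.85399,
r · ln(z₂/z₀) = ln(z₁/z₀) ⇒ ln z₀ = (ln z₁ − r·ln z₂)/(1 − r)
ln z₀ = (2.51770 − 0.85399×3.65325) / 0.14601 = -4.1240
z₀ = exp(-4.1240) = 0.01618 m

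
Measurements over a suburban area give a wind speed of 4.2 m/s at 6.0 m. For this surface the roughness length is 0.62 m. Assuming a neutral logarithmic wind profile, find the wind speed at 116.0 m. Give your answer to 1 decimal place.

9.7 m/s

Log law: V(z) ∝ ln(z/z₀), so V₂/V₁ = ln(z₂/z₀) / ln(z₁/z₀).
ln(116.0/0.62) = 5.2316, ln(6.0/0.62) = 2.2698
V₂ = 4.2 × 5.2316/2.2698 = 4.2 × 2.3049 = 9.6805 m/s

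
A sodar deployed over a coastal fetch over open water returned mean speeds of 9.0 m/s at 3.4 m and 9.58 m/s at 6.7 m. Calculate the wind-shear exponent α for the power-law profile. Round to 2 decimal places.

Power law: V₂/V₁ = (z₂/z₁)^α ⇒ α = ln(V₂/V₁) / ln(z₂/z₁)
α = ln(9.58/9.0) / ln(6.7/3.4) = ln(1.0644) / ln(1.9706)
  = 0.06245 / 0.67833 = 0.09207

α ≈ 0.09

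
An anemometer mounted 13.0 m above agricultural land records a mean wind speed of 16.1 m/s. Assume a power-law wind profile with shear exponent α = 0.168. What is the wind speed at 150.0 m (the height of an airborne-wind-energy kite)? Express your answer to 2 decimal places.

24.28 m/s

Power-law profile: V₂ = V₁ · (z₂/z₁)^α
V₂ = 16.1 × (150.0/13.0)^0.168 = 16.1 × (11.5385)^0.168
    = 16.1 × 1.5081 = 24.2810 m/s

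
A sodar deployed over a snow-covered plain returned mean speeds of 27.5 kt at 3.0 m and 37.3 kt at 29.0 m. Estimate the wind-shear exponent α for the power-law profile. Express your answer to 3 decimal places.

α ≈ 0.134

Power law: V₂/V₁ = (z₂/z₁)^α ⇒ α = ln(V₂/V₁) / ln(z₂/z₁)
α = ln(37.3/27.5) / ln(29.0/3.0) = ln(1.3564) / ln(9.6667)
  = 0.30481 / 2.26868 = 0.13435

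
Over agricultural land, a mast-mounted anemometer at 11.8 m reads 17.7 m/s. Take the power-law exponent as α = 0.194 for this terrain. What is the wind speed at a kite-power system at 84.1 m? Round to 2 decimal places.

25.91 m/s

Power-law profile: V₂ = V₁ · (z₂/z₁)^α
V₂ = 17.7 × (84.1/11.8)^0.194 = 17.7 × (7.1271)^0.194
    = 17.7 × 1.4637 = 25.9083 m/s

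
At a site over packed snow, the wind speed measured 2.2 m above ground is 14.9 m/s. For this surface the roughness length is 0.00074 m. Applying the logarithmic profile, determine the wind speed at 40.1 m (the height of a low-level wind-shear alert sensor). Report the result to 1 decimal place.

20.3 m/s

Log law: V(z) ∝ ln(z/z₀), so V₂/V₁ = ln(z₂/z₀) / ln(z₁/z₀).
ln(40.1/0.00074) = 10.9002, ln(2.2/0.00074) = 7.9973
V₂ = 14.9 × 10.9002/7.9973 = 14.9 × 1.3630 = 20.3085 m/s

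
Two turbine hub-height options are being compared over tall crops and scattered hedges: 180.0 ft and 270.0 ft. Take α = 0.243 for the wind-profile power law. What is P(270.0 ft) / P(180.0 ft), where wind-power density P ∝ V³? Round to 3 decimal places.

1.344

Speed ratio: V_B/V_A = (z_B/z_A)^α = (270.0/180.0)^0.243 = (1.5000)^0.243 = 1.10355
Power-density ratio: P_B/P_A = (V_B/V_A)³ = (1.10355)³ = 1.34391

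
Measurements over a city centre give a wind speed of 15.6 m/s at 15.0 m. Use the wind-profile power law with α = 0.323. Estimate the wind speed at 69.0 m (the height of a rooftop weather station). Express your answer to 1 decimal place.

25.5 m/s

Power-law profile: V₂ = V₁ · (z₂/z₁)^α
V₂ = 15.6 × (69.0/15.0)^0.323 = 15.6 × (4.6000)^0.323
    = 15.6 × 1.6371 = 25.5385 m/s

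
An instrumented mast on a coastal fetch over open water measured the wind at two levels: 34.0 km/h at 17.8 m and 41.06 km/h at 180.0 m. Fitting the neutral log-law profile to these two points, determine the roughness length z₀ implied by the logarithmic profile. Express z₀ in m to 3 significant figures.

Log law: V(z) ∝ ln(z/z₀). With r = V₁/V₂ = 34.0/41.06 = 0.82806,
r · ln(z₂/z₀) = ln(z₁/z₀) ⇒ ln z₀ = (ln z₁ − r·ln z₂)/(1 − r)
ln z₀ = (2.87920 − 0.82806×5.19296) / 0.17194 = -8.2635
z₀ = exp(-8.2635) = 0.0002577 m

z₀ ≈ 0.000258 m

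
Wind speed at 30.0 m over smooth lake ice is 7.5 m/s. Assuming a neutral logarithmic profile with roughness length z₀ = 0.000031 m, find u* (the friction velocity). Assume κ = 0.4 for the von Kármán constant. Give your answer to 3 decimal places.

u* ≈ 0.218 m/s

Log law: V(z) = (u*/κ) · ln(z/z₀) ⇒ u* = κ · V / ln(z/z₀)
u* = 0.4 × 7.5 / ln(30.0/0.000031) = 0.4 × 7.5 / 13.7827
   = 3.0000 / 13.7827 = 0.2177 m/s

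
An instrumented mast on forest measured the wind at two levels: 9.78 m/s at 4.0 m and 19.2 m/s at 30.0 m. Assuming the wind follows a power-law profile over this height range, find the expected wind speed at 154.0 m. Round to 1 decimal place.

First find α: α = ln(V₂/V₁)/ln(z₂/z₁) = ln(19.2/9.78)/ln(30.0/4.0) = 0.67457/2.01490 = 0.3348
Extrapolate from 30.0 m to 154.0 m: V₃ = 19.2 × (154.0/30.0)^0.3348 = 19.2 × 1.7292 = 33.1999 m/s

33.2 m/s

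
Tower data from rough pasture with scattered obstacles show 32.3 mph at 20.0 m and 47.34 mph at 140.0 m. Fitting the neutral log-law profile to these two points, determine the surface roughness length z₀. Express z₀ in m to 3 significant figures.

Log law: V(z) ∝ ln(z/z₀). With r = V₁/V₂ = 32.3/47.34 = 0.68230,
r · ln(z₂/z₀) = ln(z₁/z₀) ⇒ ln z₀ = (ln z₁ − r·ln z₂)/(1 − r)
ln z₀ = (2.99573 − 0.68230×4.94164) / 0.31770 = -1.1833
z₀ = exp(-1.1833) = 0.3063 m

z₀ ≈ 0.306 m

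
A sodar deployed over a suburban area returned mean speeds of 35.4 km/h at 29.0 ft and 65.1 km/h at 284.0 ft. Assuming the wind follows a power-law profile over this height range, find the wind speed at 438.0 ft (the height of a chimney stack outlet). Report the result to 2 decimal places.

First find α: α = ln(V₂/V₁)/ln(z₂/z₁) = ln(65.1/35.4)/ln(284.0/29.0) = 0.60921/2.28168 = 0.2670
Extrapolate from 284.0 ft to 438.0 ft: V₃ = 65.1 × (438.0/284.0)^0.2670 = 65.1 × 1.1226 = 73.0834 km/h

73.08 km/h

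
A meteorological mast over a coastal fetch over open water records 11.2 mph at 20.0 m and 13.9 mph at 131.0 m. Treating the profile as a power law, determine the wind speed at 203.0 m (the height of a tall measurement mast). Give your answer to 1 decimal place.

First find α: α = ln(V₂/V₁)/ln(z₂/z₁) = ln(13.9/11.2)/ln(131.0/20.0) = 0.21598/1.87947 = 0.1149
Extrapolate from 131.0 m to 203.0 m: V₃ = 13.9 × (203.0/131.0)^0.1149 = 13.9 × 1.0516 = 14.6175 mph

14.6 mph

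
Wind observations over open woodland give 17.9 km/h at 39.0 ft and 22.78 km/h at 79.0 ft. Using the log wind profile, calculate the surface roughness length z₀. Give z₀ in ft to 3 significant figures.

z₀ ≈ 2.93 ft

Log law: V(z) ∝ ln(z/z₀). With r = V₁/V₂ = 17.9/22.78 = 0.78578,
r · ln(z₂/z₀) = ln(z₁/z₀) ⇒ ln z₀ = (ln z₁ − r·ln z₂)/(1 − r)
ln z₀ = (3.66356 − 0.78578×4.36945) / 0.21422 = 1.0743
z₀ = exp(1.0743) = 2.928 ft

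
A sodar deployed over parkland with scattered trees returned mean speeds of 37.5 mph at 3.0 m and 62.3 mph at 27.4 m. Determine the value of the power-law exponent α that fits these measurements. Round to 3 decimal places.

α ≈ 0.229

Power law: V₂/V₁ = (z₂/z₁)^α ⇒ α = ln(V₂/V₁) / ln(z₂/z₁)
α = ln(62.3/37.5) / ln(27.4/3.0) = ln(1.6613) / ln(9.1333)
  = 0.50762 / 2.21193 = 0.22949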